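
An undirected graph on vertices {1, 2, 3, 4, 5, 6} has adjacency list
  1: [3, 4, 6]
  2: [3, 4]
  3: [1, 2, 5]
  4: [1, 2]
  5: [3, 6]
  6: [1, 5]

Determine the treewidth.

2

A width-2 tree decomposition is:
Bags: B1 = {2, 3, 4}  B2 = {1, 3, 4}  B3 = {1, 3, 5}  B4 = {1, 5, 6}
Tree: B1–B2, B2–B3, B3–B4
The largest bag has 3 vertices, giving width 2; this decomposition certifies tw(G) ≤ 2. Since 2–4–1–3–2 is a cycle in G, G is not acyclic. Forests are exactly the graphs of treewidth ≤ 1, so tw(G) ≥ 2. Combining the bounds, tw(G) = 2.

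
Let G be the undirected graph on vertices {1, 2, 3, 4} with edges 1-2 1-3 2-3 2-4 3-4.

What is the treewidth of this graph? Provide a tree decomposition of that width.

Every bag has size at most 3, so the width is 3 − 1 = 2 and tw(G) ≤ 2. On the other hand G contains the 3-clique {1, 2, 3}. A clique must lie in a single bag of any decomposition, so no decomposition can have width below 2. Combining the bounds, tw(G) = 2.

Treewidth 2.
One such decomposition:
Bags: B1 = {1, 2, 3}  B2 = {2, 3, 4}
Tree: B1–B2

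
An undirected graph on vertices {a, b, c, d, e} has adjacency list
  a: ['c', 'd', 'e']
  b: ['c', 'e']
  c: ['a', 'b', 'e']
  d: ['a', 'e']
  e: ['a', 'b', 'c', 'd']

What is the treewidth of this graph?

A width-2 tree decomposition is:
Bags: B1 = {a, c, e}  B2 = {b, c, e}  B3 = {a, d, e}
Tree: B1–B2, B1–B3
Every bag has size at most 3, so the width is 3 − 1 = 2 and tw(G) ≤ 2. For the lower bound, the 3 vertices {a, d, e} are pairwise adjacent, and any tree decomposition puts a clique entirely inside one bag — forcing width ≥ 2. Hence tw(G) = 2 exactly.

2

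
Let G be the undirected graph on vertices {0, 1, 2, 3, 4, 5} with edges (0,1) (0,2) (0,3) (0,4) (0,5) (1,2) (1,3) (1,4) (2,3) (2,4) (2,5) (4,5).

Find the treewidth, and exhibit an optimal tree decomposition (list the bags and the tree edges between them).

Treewidth 3.
Bags: B1 = {0, 1, 2, 4}  B2 = {0, 2, 4, 5}  B3 = {0, 1, 2, 3}
Tree: B1–B2, B1–B3

The largest bag has 4 vertices, giving width 3; this decomposition certifies tw(G) ≤ 3. Conversely, {0, 1, 2, 3} is a clique of size 4, and the vertices of any clique must share a bag in every tree decomposition; so some bag has ≥ 4 vertices and tw(G) ≥ 3. Hence tw(G) = 3 exactly.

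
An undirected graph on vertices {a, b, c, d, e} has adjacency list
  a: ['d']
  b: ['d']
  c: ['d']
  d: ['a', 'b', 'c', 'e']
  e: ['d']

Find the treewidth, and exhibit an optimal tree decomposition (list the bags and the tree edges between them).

Treewidth 1.
One optimal decomposition is:
Bags: B1 = {a, d}  B2 = {c, d}  B3 = {b, d}  B4 = {d, e}
Tree: B1–B2, B2–B3, B1–B4

Every bag has size at most 2, so the width is 2 − 1 = 1 and tw(G) ≤ 1. G has an edge, so its treewidth is at least 1. The upper and lower bounds meet at 1, so that is the treewidth.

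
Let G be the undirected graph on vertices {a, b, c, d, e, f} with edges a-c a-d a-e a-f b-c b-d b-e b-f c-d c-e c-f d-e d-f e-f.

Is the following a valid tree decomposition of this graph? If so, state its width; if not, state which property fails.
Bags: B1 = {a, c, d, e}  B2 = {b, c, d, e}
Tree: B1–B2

No — vertex f appears in no bag.

A tree decomposition must satisfy three properties: every vertex lies in some bag; for every edge, both endpoints lie together in some bag; and for every vertex, the bags containing it form a connected subtree. Here vertex f appears in no bag, so the decomposition is invalid.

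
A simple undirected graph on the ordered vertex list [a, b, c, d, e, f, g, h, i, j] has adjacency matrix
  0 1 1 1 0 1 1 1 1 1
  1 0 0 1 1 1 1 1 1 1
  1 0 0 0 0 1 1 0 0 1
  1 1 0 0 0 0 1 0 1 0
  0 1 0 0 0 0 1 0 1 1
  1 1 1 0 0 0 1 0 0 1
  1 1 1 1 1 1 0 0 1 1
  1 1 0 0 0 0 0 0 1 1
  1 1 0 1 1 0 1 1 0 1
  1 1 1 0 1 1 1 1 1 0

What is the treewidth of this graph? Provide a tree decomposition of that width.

Treewidth 4.
Bags: B1 = {a, b, g, i, j}  B2 = {a, b, d, g, i}  B3 = {a, b, f, g, j}  B4 = {a, b, h, i, j}  B5 = {a, c, f, g, j}  B6 = {b, e, g, i, j}
Tree: B1–B2, B1–B3, B1–B4, B3–B5, B1–B6

The largest bag has 5 vertices, giving width 4; this decomposition certifies tw(G) ≤ 4. On the other hand G contains the 5-clique {a, c, f, g, j}. A clique must lie in a single bag of any decomposition, so no decomposition can have width below 4. The upper and lower bounds meet at 4, so that is the treewidth.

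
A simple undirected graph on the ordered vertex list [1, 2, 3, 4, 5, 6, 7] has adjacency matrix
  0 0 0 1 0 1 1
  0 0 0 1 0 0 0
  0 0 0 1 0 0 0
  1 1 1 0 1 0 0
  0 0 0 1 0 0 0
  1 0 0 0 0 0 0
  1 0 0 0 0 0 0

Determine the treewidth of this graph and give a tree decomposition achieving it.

Each bag holds 2 vertices, so the decomposition has width 1, which upper-bounds the treewidth. G has an edge, so its treewidth is at least 1. Hence tw(G) = 1 exactly.

Treewidth 1.
One optimal decomposition is:
Bags: B1 = {1, 4}  B2 = {4, 5}  B3 = {1, 6}  B4 = {3, 4}  B5 = {2, 4}  B6 = {1, 7}
Tree: B1–B2, B1–B3, B2–B4, B4–B5, B3–B6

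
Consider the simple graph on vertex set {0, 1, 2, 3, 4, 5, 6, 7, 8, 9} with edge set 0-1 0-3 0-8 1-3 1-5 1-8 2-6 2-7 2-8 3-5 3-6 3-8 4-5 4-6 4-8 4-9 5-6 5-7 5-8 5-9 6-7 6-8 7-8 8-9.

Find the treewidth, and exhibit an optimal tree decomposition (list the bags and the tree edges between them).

Treewidth 3.
Bags: B1 = {3, 5, 6, 8}  B2 = {1, 3, 5, 8}  B3 = {5, 6, 7, 8}  B4 = {2, 6, 7, 8}  B5 = {4, 5, 6, 8}  B6 = {4, 5, 8, 9}  B7 = {0, 1, 3, 8}
Tree: B1–B2, B1–B3, B3–B4, B1–B5, B5–B6, B2–B7

The largest bag has 4 vertices, giving width 3; this decomposition certifies tw(G) ≤ 3. On the other hand G contains the 4-clique {0, 1, 3, 8}. A clique must lie in a single bag of any decomposition, so no decomposition can have width below 3. Combining the bounds, tw(G) = 3.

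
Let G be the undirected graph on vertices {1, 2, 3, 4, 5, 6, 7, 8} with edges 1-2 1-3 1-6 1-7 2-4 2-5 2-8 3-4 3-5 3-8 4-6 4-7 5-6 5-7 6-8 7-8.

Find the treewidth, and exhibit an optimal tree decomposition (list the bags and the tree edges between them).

The largest bag has 5 vertices, giving width 4; this decomposition certifies tw(G) ≤ 4. For the lower bound: the 5 vertex sets {1,7}, {2,8}, {4,6}, {5}, {3} are disjoint, each induces a connected subgraph, and every pair is joined by at least one edge of G. Contracting each set to a single vertex therefore yields K_{5} as a minor, and since treewidth is minor-monotone, tw(G) ≥ tw(K_{5}) = 4. Combining the bounds, tw(G) = 4.

Treewidth 4.
One such decomposition:
Bags: B1 = {1, 4, 5, 7, 8}  B2 = {1, 2, 4, 5, 8}  B3 = {1, 4, 5, 6, 8}  B4 = {1, 3, 4, 5, 8}
Tree: B1–B2, B2–B3, B3–B4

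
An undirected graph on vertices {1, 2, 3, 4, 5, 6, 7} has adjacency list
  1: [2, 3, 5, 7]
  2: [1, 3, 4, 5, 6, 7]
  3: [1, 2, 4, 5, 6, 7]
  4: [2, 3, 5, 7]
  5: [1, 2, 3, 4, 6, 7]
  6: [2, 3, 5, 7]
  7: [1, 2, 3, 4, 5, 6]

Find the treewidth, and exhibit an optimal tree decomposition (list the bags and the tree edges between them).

Every bag has size at most 5, so the width is 5 − 1 = 4 and tw(G) ≤ 4. For the lower bound, the 5 vertices {1, 2, 3, 5, 7} are pairwise adjacent, and any tree decomposition puts a clique entirely inside one bag — forcing width ≥ 4. Combining the bounds, tw(G) = 4.

Treewidth 4.
One optimal decomposition is:
Bags: B1 = {1, 2, 3, 5, 7}  B2 = {2, 3, 4, 5, 7}  B3 = {2, 3, 5, 6, 7}
Tree: B1–B2, B1–B3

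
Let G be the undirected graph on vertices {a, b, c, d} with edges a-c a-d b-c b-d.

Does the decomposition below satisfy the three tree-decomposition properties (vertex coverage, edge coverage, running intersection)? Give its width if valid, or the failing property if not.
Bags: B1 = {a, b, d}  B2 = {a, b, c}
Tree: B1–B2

Yes; width 2.

Checking the three conditions: (i) the bags cover all of {a, b, c, d}; (ii) for each edge, some bag contains both endpoints; (iii) the bags containing any fixed vertex form a subtree. All hold, so the decomposition is valid with width 3 − 1 = 2.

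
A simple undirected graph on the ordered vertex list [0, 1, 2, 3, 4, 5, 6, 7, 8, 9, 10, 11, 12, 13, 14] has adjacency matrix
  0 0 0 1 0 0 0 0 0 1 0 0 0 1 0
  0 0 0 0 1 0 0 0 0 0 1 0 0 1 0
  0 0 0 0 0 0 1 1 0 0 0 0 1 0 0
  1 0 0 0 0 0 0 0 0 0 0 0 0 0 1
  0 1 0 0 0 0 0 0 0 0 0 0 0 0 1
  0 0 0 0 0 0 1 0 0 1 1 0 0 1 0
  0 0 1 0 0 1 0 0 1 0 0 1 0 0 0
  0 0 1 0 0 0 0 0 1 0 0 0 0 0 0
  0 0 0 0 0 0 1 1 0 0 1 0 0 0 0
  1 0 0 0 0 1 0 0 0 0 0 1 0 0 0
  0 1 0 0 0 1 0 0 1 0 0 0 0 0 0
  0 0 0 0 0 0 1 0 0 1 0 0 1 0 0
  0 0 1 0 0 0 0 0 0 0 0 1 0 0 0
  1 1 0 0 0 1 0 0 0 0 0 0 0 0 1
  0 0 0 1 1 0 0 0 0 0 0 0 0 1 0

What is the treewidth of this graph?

3

A width-3 tree decomposition is:
Bags: B1 = {1, 3, 4, 14}  B2 = {1, 3, 13, 14}  B3 = {0, 1, 3, 13}  B4 = {0, 1, 10, 13}  B5 = {0, 5, 10, 13}  B6 = {0, 5, 9, 10}  B7 = {5, 8, 9, 10}  B8 = {5, 6, 8, 9}  B9 = {6, 8, 9, 11}  B10 = {6, 7, 8, 11}  B11 = {2, 6, 7, 11}  B12 = {2, 7, 11, 12}
Tree: B1–B2, B2–B3, B3–B4, B4–B5, B5–B6, B6–B7, B7–B8, B8–B9, B9–B10, B10–B11, B11–B12
Every bag has size at most 4, so the width is 4 − 1 = 3 and tw(G) ≤ 3. For the lower bound: the 4 vertex sets {3,4,14}, {1}, {13}, {0,5,9,10} are disjoint, each induces a connected subgraph, and every pair is joined by at least one edge of G. Contracting each set to a single vertex therefore yields K_{4} as a minor, and since treewidth is minor-monotone, tw(G) ≥ tw(K_{4}) = 3. The upper and lower bounds meet at 3, so that is the treewidth.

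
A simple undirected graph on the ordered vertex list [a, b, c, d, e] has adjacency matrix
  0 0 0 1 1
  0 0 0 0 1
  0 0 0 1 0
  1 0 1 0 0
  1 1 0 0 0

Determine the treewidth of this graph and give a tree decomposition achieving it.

The largest bag has 2 vertices, giving width 1; this decomposition certifies tw(G) ≤ 1. G has an edge, so its treewidth is at least 1. Hence tw(G) = 1 exactly.

Treewidth 1.
Bags: B1 = {c, d}  B2 = {a, d}  B3 = {a, e}  B4 = {b, e}
Tree: B1–B2, B2–B3, B3–B4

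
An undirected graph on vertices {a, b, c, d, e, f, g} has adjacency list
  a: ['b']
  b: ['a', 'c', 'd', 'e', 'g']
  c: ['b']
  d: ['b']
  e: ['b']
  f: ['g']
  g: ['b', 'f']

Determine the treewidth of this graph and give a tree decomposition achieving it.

Treewidth 1.
Bags: B1 = {a, b}  B2 = {b, g}  B3 = {b, d}  B4 = {f, g}  B5 = {b, e}  B6 = {b, c}
Tree: B1–B2, B1–B3, B2–B4, B3–B5, B2–B6

Every bag has size at most 2, so the width is 2 − 1 = 1 and tw(G) ≤ 1. G has an edge, so its treewidth is at least 1. Combining the bounds, tw(G) = 1.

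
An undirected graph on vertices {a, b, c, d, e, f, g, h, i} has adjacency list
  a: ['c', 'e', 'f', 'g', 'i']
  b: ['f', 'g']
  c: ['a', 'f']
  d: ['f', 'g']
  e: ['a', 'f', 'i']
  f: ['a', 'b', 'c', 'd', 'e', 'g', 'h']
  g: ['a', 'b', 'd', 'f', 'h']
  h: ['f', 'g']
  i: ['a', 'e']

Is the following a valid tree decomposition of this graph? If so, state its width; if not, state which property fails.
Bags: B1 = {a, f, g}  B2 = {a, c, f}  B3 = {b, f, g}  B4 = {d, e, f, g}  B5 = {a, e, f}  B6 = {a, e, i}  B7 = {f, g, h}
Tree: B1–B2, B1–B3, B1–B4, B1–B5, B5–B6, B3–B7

A tree decomposition must satisfy three properties: every vertex lies in some bag; for every edge, both endpoints lie together in some bag; and for every vertex, the bags containing it form a connected subtree. Here bags containing vertex e are not connected in the tree, so the decomposition is invalid.

No — bags containing vertex e are not connected in the tree.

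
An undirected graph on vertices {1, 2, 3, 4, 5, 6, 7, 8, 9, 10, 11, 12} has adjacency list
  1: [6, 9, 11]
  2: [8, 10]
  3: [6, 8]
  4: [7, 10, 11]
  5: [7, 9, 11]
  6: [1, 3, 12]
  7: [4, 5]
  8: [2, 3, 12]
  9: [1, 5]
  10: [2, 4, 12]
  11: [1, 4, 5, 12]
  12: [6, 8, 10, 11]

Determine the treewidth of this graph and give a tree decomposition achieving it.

Treewidth 3.
One optimal decomposition is:
Bags: B1 = {4, 5, 7, 9}  B2 = {4, 5, 9, 11}  B3 = {1, 4, 9, 11}  B4 = {1, 4, 10, 11}  B5 = {1, 10, 11, 12}  B6 = {1, 6, 10, 12}  B7 = {2, 6, 10, 12}  B8 = {2, 6, 8, 12}  B9 = {2, 3, 6, 8}
Tree: B1–B2, B2–B3, B3–B4, B4–B5, B5–B6, B6–B7, B7–B8, B8–B9

The largest bag has 4 vertices, giving width 3; this decomposition certifies tw(G) ≤ 3. For the lower bound: the 4 vertex sets {5,7,9}, {4}, {11}, {1,6,10,12} are disjoint, each induces a connected subgraph, and every pair is joined by at least one edge of G. Contracting each set to a single vertex therefore yields K_{4} as a minor, and since treewidth is minor-monotone, tw(G) ≥ tw(K_{4}) = 3. Combining the bounds, tw(G) = 3.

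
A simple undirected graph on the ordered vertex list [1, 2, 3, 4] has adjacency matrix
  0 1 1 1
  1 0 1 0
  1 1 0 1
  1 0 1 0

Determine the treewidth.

2

A width-2 tree decomposition is:
Bags: B1 = {1, 3, 4}  B2 = {1, 2, 3}
Tree: B1–B2
Each bag holds 3 vertices, so the decomposition has width 2, which upper-bounds the treewidth. On the other hand G contains the 3-clique {1, 2, 3}. A clique must lie in a single bag of any decomposition, so no decomposition can have width below 2. Hence tw(G) = 2 exactly.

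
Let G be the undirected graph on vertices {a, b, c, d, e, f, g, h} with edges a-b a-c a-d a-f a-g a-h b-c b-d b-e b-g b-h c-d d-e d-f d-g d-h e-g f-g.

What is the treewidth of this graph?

A width-3 tree decomposition is:
Bags: B1 = {a, b, d, h}  B2 = {a, b, d, g}  B3 = {a, b, c, d}  B4 = {b, d, e, g}  B5 = {a, d, f, g}
Tree: B1–B2, B2–B3, B2–B4, B2–B5
Every bag has size at most 4, so the width is 4 − 1 = 3 and tw(G) ≤ 3. On the other hand G contains the 4-clique {a, d, f, g}. A clique must lie in a single bag of any decomposition, so no decomposition can have width below 3. Combining the bounds, tw(G) = 3.

3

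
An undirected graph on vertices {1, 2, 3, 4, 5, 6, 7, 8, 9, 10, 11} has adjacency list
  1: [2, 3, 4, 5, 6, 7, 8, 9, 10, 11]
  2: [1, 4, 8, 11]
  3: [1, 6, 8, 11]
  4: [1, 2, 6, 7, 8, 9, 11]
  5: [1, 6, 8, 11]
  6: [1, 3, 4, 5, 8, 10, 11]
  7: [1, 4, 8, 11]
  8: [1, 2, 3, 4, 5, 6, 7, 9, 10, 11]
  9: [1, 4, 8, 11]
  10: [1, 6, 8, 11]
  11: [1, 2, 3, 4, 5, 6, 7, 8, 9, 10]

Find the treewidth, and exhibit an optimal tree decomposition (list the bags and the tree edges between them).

Every bag has size at most 5, so the width is 5 − 1 = 4 and tw(G) ≤ 4. For the lower bound, the 5 vertices {1, 6, 8, 10, 11} are pairwise adjacent, and any tree decomposition puts a clique entirely inside one bag — forcing width ≥ 4. Therefore the treewidth is 4.

Treewidth 4.
One optimal decomposition is:
Bags: B1 = {1, 5, 6, 8, 11}  B2 = {1, 4, 6, 8, 11}  B3 = {1, 3, 6, 8, 11}  B4 = {1, 6, 8, 10, 11}  B5 = {1, 4, 8, 9, 11}  B6 = {1, 4, 7, 8, 11}  B7 = {1, 2, 4, 8, 11}
Tree: B1–B2, B2–B3, B1–B4, B2–B5, B5–B6, B2–B7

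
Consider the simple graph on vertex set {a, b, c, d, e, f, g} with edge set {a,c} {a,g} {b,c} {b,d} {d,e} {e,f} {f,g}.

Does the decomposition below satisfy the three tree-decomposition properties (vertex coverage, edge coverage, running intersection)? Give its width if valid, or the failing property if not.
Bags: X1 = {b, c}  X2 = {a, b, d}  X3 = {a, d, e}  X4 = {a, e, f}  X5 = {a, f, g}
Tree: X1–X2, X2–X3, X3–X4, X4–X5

A tree decomposition must satisfy three properties: every vertex lies in some bag; for every edge, both endpoints lie together in some bag; and for every vertex, the bags containing it form a connected subtree. Here edge (a,c) lies in no bag, so the decomposition is invalid.

No — edge (a,c) lies in no bag.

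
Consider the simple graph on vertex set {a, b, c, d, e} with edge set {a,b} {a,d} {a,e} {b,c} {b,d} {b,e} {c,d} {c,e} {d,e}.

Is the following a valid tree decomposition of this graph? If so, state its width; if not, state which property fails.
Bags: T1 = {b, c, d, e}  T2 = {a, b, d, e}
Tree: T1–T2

Checking the three conditions: (i) the bags cover all of {a, b, c, d, e}; (ii) for each edge, some bag contains both endpoints; (iii) the bags containing any fixed vertex form a subtree. All hold, so the decomposition is valid with width 4 − 1 = 3.

Yes; width 3.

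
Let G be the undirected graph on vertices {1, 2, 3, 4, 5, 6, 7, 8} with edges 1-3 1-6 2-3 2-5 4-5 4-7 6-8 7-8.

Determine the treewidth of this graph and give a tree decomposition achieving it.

Every bag has size at most 3, so the width is 3 − 1 = 2 and tw(G) ≤ 2. For the lower bound, G contains the cycle 8–6–1–3–2–5–4–7–8, so G is not a forest; only forests have treewidth ≤ 1, hence tw(G) ≥ 2. Hence tw(G) = 2 exactly.

Treewidth 2.
Bags: B1 = {1, 6, 8}  B2 = {1, 3, 8}  B3 = {2, 3, 8}  B4 = {2, 5, 8}  B5 = {4, 5, 8}  B6 = {4, 7, 8}
Tree: B1–B2, B2–B3, B3–B4, B4–B5, B5–B6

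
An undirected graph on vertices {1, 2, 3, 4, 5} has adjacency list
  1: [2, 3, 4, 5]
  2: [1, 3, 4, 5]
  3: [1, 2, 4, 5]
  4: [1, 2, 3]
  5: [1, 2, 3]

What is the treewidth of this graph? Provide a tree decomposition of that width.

The largest bag has 4 vertices, giving width 3; this decomposition certifies tw(G) ≤ 3. Conversely, {1, 2, 3, 4} is a clique of size 4, and the vertices of any clique must share a bag in every tree decomposition; so some bag has ≥ 4 vertices and tw(G) ≥ 3. Combining the bounds, tw(G) = 3.

Treewidth 3.
One such decomposition:
Bags: B1 = {1, 2, 3, 4}  B2 = {1, 2, 3, 5}
Tree: B1–B2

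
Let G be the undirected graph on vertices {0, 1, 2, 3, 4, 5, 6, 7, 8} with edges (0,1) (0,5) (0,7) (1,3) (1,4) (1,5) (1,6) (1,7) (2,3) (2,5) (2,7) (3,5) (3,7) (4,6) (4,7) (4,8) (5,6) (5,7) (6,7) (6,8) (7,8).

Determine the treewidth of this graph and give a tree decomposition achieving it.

Treewidth 3.
One optimal decomposition is:
Bags: B1 = {2, 3, 5, 7}  B2 = {1, 3, 5, 7}  B3 = {0, 1, 5, 7}  B4 = {1, 5, 6, 7}  B5 = {1, 4, 6, 7}  B6 = {4, 6, 7, 8}
Tree: B1–B2, B2–B3, B3–B4, B4–B5, B5–B6

Every bag has size at most 4, so the width is 4 − 1 = 3 and tw(G) ≤ 3. On the other hand G contains the 4-clique {4, 6, 7, 8}. A clique must lie in a single bag of any decomposition, so no decomposition can have width below 3. Combining the bounds, tw(G) = 3.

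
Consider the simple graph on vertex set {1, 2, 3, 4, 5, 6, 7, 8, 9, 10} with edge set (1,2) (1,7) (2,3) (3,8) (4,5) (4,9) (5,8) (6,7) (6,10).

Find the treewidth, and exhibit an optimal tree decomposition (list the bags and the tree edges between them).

Treewidth 1.
One optimal decomposition is:
Bags: B1 = {4, 9}  B2 = {4, 5}  B3 = {5, 8}  B4 = {3, 8}  B5 = {2, 3}  B6 = {1, 2}  B7 = {1, 7}  B8 = {6, 7}  B9 = {6, 10}
Tree: B1–B2, B2–B3, B3–B4, B4–B5, B5–B6, B6–B7, B7–B8, B8–B9

The largest bag has 2 vertices, giving width 1; this decomposition certifies tw(G) ≤ 1. G has an edge, so its treewidth is at least 1. The upper and lower bounds meet at 1, so that is the treewidth.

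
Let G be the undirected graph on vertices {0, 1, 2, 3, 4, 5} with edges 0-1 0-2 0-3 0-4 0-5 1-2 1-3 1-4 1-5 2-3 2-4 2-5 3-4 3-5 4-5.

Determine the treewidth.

A width-5 tree decomposition is:
Bags: B1 = {0, 1, 2, 3, 4, 5}
Tree: (single bag)
With just one bag of size 6, the width is 6 − 1 = 5, so tw(G) ≤ 5. On the other hand G contains the 6-clique {0, 1, 2, 3, 4, 5}. A clique must lie in a single bag of any decomposition, so no decomposition can have width below 5. Therefore the treewidth is 5.

5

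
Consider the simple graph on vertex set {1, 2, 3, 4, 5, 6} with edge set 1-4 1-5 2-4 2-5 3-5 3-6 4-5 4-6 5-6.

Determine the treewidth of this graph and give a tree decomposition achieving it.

Each bag holds 3 vertices, so the decomposition has width 2, which upper-bounds the treewidth. Conversely, {3, 5, 6} is a clique of size 3, and the vertices of any clique must share a bag in every tree decomposition; so some bag has ≥ 3 vertices and tw(G) ≥ 2. Combining the bounds, tw(G) = 2.

Treewidth 2.
One optimal decomposition is:
Bags: B1 = {4, 5, 6}  B2 = {1, 4, 5}  B3 = {2, 4, 5}  B4 = {3, 5, 6}
Tree: B1–B2, B1–B3, B1–B4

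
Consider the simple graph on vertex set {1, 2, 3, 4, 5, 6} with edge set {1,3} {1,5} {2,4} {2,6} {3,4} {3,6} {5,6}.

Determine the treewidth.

A width-2 tree decomposition is:
Bags: B1 = {1, 5, 6}  B2 = {1, 3, 6}  B3 = {2, 3, 6}  B4 = {2, 3, 4}
Tree: B1–B2, B2–B3, B3–B4
Every bag has size at most 3, so the width is 3 − 1 = 2 and tw(G) ≤ 2. The edges 5–1–3–6–5 form a cycle, so G is not a tree and its treewidth is at least 2. Hence tw(G) = 2 exactly.

2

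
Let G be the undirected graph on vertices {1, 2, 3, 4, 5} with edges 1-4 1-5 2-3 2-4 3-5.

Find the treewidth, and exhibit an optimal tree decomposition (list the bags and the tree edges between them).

Treewidth 2.
One such decomposition:
Bags: B1 = {1, 3, 5}  B2 = {1, 3, 4}  B3 = {2, 3, 4}
Tree: B1–B2, B2–B3

Every bag has size at most 3, so the width is 3 − 1 = 2 and tw(G) ≤ 2. For the lower bound, G contains the cycle 3–5–1–4–2–3, so G is not a forest; only forests have treewidth ≤ 1, hence tw(G) ≥ 2. Combining the bounds, tw(G) = 2.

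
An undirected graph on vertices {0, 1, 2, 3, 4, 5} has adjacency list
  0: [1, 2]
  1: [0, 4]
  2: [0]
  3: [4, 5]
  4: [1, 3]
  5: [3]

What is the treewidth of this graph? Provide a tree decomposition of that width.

Treewidth 1.
Bags: B1 = {0, 2}  B2 = {0, 1}  B3 = {1, 4}  B4 = {3, 4}  B5 = {3, 5}
Tree: B1–B2, B2–B3, B3–B4, B4–B5

Every bag has size at most 2, so the width is 2 − 1 = 1 and tw(G) ≤ 1. Any graph with an edge has treewidth ≥ 1, and G has the edge 2–0. The upper and lower bounds meet at 1, so that is the treewidth.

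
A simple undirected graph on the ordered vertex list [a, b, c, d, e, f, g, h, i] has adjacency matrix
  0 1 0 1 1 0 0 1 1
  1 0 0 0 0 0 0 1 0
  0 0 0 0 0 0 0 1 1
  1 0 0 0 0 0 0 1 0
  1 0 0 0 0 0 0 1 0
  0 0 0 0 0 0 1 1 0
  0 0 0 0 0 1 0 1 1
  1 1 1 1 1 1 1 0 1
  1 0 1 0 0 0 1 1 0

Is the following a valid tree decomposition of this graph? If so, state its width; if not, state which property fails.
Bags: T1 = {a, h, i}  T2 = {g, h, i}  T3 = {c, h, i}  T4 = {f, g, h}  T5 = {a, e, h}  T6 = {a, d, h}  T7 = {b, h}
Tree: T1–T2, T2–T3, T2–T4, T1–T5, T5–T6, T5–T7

No — edge (a,b) lies in no bag.

A tree decomposition must satisfy three properties: every vertex lies in some bag; for every edge, both endpoints lie together in some bag; and for every vertex, the bags containing it form a connected subtree. Here edge (a,b) lies in no bag, so the decomposition is invalid.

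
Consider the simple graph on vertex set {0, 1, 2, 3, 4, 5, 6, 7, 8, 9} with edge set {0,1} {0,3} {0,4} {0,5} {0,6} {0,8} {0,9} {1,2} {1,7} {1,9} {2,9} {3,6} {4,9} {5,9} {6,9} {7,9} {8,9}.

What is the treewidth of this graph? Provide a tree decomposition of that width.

Every bag has size at most 3, so the width is 3 − 1 = 2 and tw(G) ≤ 2. For the lower bound, the 3 vertices {0, 1, 9} are pairwise adjacent, and any tree decomposition puts a clique entirely inside one bag — forcing width ≥ 2. Therefore the treewidth is 2.

Treewidth 2.
One optimal decomposition is:
Bags: B1 = {0, 1, 9}  B2 = {0, 6, 9}  B3 = {0, 8, 9}  B4 = {1, 2, 9}  B5 = {1, 7, 9}  B6 = {0, 5, 9}  B7 = {0, 3, 6}  B8 = {0, 4, 9}
Tree: B1–B2, B1–B3, B1–B4, B4–B5, B3–B6, B2–B7, B3–B8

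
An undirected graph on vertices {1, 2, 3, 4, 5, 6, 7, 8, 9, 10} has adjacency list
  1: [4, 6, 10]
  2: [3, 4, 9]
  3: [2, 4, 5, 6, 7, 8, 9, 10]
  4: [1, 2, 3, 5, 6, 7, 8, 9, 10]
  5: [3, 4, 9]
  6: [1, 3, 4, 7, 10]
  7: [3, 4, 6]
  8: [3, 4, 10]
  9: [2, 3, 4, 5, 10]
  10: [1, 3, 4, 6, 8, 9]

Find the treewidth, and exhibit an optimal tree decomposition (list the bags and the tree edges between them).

Each bag holds 4 vertices, so the decomposition has width 3, which upper-bounds the treewidth. Conversely, {1, 4, 6, 10} is a clique of size 4, and the vertices of any clique must share a bag in every tree decomposition; so some bag has ≥ 4 vertices and tw(G) ≥ 3. Therefore the treewidth is 3.

Treewidth 3.
One such decomposition:
Bags: B1 = {3, 4, 8, 10}  B2 = {3, 4, 9, 10}  B3 = {3, 4, 6, 10}  B4 = {2, 3, 4, 9}  B5 = {1, 4, 6, 10}  B6 = {3, 4, 5, 9}  B7 = {3, 4, 6, 7}
Tree: B1–B2, B2–B3, B2–B4, B3–B5, B4–B6, B3–B7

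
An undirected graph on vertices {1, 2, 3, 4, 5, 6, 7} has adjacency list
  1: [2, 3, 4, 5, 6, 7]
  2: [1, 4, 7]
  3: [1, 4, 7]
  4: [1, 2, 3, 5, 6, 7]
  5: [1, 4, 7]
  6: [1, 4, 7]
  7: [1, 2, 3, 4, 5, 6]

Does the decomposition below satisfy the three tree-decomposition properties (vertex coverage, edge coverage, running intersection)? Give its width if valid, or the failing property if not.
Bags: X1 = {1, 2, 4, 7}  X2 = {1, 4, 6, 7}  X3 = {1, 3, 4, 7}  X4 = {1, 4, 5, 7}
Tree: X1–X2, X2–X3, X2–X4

Checking the three conditions: (i) the bags cover all of {1, 2, 3, 4, 5, 6, 7}; (ii) for each edge, some bag contains both endpoints; (iii) the bags containing any fixed vertex form a subtree. All hold, so the decomposition is valid with width 4 − 1 = 3.

Yes; width 3.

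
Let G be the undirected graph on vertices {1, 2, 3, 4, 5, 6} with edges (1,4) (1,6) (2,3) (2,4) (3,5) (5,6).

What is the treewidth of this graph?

A width-2 tree decomposition is:
Bags: B1 = {1, 4, 6}  B2 = {2, 4, 6}  B3 = {2, 3, 6}  B4 = {3, 5, 6}
Tree: B1–B2, B2–B3, B3–B4
Every bag has size at most 3, so the width is 3 − 1 = 2 and tw(G) ≤ 2. Since 6–1–4–2–3–5–6 is a cycle in G, G is not acyclic. Forests are exactly the graphs of treewidth ≤ 1, so tw(G) ≥ 2. Combining the bounds, tw(G) = 2.

2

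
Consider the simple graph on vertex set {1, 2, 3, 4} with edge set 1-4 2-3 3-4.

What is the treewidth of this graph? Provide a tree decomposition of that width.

The largest bag has 2 vertices, giving width 1; this decomposition certifies tw(G) ≤ 1. Any graph with an edge has treewidth ≥ 1, and G has the edge 1–4. The upper and lower bounds meet at 1, so that is the treewidth.

Treewidth 1.
Bags: B1 = {1, 4}  B2 = {3, 4}  B3 = {2, 3}
Tree: B1–B2, B2–B3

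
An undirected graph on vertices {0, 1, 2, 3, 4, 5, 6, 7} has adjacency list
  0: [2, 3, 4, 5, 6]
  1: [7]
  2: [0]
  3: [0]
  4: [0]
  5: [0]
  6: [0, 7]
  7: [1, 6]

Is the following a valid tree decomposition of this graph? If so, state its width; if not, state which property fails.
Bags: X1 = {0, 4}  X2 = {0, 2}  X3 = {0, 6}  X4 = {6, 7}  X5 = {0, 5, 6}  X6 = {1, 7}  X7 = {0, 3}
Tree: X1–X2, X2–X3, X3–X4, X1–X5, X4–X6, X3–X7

A tree decomposition must satisfy three properties: every vertex lies in some bag; for every edge, both endpoints lie together in some bag; and for every vertex, the bags containing it form a connected subtree. Here bags containing vertex 6 are not connected in the tree, so the decomposition is invalid.

No — bags containing vertex 6 are not connected in the tree.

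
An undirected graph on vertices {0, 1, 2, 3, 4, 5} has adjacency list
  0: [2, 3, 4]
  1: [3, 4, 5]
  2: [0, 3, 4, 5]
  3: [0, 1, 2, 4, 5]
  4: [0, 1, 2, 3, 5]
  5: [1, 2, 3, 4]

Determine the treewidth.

A width-3 tree decomposition is:
Bags: B1 = {2, 3, 4, 5}  B2 = {0, 2, 3, 4}  B3 = {1, 3, 4, 5}
Tree: B1–B2, B1–B3
The largest bag has 4 vertices, giving width 3; this decomposition certifies tw(G) ≤ 3. Conversely, {1, 3, 4, 5} is a clique of size 4, and the vertices of any clique must share a bag in every tree decomposition; so some bag has ≥ 4 vertices and tw(G) ≥ 3. Therefore the treewidth is 3.

3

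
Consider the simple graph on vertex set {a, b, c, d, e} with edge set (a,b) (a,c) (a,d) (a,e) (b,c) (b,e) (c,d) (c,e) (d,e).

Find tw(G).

A width-3 tree decomposition is:
Bags: B1 = {a, b, c, e}  B2 = {a, c, d, e}
Tree: B1–B2
Every bag has size at most 4, so the width is 4 − 1 = 3 and tw(G) ≤ 3. On the other hand G contains the 4-clique {a, c, d, e}. A clique must lie in a single bag of any decomposition, so no decomposition can have width below 3. Hence tw(G) = 3 exactly.

3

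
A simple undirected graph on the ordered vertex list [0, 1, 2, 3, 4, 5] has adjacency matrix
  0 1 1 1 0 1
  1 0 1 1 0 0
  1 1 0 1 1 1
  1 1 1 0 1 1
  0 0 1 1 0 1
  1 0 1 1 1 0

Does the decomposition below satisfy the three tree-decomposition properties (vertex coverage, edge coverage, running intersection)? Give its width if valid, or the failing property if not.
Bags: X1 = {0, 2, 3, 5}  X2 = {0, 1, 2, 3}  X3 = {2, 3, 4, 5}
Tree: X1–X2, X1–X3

Yes; width 3.

Checking the three conditions: (i) the bags cover all of {0, 1, 2, 3, 4, 5}; (ii) for each edge, some bag contains both endpoints; (iii) the bags containing any fixed vertex form a subtree. All hold, so the decomposition is valid with width 4 − 1 = 3.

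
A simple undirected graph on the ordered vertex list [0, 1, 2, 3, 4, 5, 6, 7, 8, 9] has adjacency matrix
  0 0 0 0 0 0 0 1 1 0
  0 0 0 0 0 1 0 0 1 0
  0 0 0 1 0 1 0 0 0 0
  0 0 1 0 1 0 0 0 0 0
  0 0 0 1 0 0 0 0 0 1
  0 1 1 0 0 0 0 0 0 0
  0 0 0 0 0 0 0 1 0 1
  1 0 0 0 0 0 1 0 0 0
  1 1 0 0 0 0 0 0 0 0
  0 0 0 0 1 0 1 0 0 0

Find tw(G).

2

A width-2 tree decomposition is:
Bags: B1 = {1, 5, 8}  B2 = {0, 5, 8}  B3 = {0, 5, 7}  B4 = {5, 6, 7}  B5 = {5, 6, 9}  B6 = {4, 5, 9}  B7 = {3, 4, 5}  B8 = {2, 3, 5}
Tree: B1–B2, B2–B3, B3–B4, B4–B5, B5–B6, B6–B7, B7–B8
The largest bag has 3 vertices, giving width 2; this decomposition certifies tw(G) ≤ 2. Since 5–1–8–0–7–6–9–4–3–2–5 is a cycle in G, G is not acyclic. Forests are exactly the graphs of treewidth ≤ 1, so tw(G) ≥ 2. Combining the bounds, tw(G) = 2.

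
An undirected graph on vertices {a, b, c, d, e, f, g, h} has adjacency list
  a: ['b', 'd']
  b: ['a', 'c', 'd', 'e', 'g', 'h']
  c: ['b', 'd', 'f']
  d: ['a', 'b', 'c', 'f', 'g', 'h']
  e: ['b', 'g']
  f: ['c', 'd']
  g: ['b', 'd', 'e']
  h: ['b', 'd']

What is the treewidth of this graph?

2

A width-2 tree decomposition is:
Bags: B1 = {a, b, d}  B2 = {b, d, g}  B3 = {b, e, g}  B4 = {b, d, h}  B5 = {b, c, d}  B6 = {c, d, f}
Tree: B1–B2, B2–B3, B1–B4, B4–B5, B5–B6
The largest bag has 3 vertices, giving width 2; this decomposition certifies tw(G) ≤ 2. Conversely, {c, d, f} is a clique of size 3, and the vertices of any clique must share a bag in every tree decomposition; so some bag has ≥ 3 vertices and tw(G) ≥ 2. The upper and lower bounds meet at 2, so that is the treewidth.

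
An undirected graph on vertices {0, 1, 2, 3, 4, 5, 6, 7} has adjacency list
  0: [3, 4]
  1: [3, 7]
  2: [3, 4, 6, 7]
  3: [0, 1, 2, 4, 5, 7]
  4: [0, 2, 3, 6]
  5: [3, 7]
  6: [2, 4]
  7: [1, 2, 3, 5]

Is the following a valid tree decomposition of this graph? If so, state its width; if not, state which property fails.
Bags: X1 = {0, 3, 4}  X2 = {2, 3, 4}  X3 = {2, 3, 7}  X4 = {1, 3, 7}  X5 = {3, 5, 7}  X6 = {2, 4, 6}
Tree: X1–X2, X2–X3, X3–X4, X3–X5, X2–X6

Yes; width 2.

Every vertex of G appears in some bag (union = {0, 1, 2, 3, 4, 5, 6, 7}); every edge is covered by a bag; and for each vertex v the set of bags containing v is connected in the bag tree. The decomposition is therefore valid. The largest bag has 3 vertices, so the width is 2.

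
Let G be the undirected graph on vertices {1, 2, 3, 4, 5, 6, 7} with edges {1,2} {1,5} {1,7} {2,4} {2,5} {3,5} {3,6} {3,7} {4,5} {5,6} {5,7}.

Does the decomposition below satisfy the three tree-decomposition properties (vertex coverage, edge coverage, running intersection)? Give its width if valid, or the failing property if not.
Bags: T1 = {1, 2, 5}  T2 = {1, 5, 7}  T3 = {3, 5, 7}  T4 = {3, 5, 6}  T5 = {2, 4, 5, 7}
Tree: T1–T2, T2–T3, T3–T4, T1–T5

A tree decomposition must satisfy three properties: every vertex lies in some bag; for every edge, both endpoints lie together in some bag; and for every vertex, the bags containing it form a connected subtree. Here bags containing vertex 7 are not connected in the tree, so the decomposition is invalid.

No — bags containing vertex 7 are not connected in the tree.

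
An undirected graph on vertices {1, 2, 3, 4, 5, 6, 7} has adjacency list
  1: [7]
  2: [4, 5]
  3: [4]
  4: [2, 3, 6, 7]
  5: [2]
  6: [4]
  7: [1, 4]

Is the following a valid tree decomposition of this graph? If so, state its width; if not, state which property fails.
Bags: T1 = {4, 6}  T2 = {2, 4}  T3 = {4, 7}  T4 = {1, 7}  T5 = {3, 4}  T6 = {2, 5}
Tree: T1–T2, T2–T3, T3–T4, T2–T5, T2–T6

Yes; width 1.

Checking the three conditions: (i) the bags cover all of {1, 2, 3, 4, 5, 6, 7}; (ii) for each edge, some bag contains both endpoints; (iii) the bags containing any fixed vertex form a subtree. All hold, so the decomposition is valid with width 2 − 1 = 1.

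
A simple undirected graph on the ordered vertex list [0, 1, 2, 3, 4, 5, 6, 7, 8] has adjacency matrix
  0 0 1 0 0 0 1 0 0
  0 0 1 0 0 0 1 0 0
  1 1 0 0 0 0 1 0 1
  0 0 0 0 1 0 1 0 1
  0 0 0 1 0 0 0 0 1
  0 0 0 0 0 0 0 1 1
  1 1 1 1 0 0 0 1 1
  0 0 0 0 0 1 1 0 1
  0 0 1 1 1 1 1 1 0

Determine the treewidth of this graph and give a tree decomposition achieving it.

Each bag holds 3 vertices, so the decomposition has width 2, which upper-bounds the treewidth. For the lower bound, the 3 vertices {3, 4, 8} are pairwise adjacent, and any tree decomposition puts a clique entirely inside one bag — forcing width ≥ 2. The upper and lower bounds meet at 2, so that is the treewidth.

Treewidth 2.
Bags: B1 = {2, 6, 8}  B2 = {6, 7, 8}  B3 = {3, 6, 8}  B4 = {0, 2, 6}  B5 = {3, 4, 8}  B6 = {1, 2, 6}  B7 = {5, 7, 8}
Tree: B1–B2, B2–B3, B1–B4, B3–B5, B4–B6, B2–B7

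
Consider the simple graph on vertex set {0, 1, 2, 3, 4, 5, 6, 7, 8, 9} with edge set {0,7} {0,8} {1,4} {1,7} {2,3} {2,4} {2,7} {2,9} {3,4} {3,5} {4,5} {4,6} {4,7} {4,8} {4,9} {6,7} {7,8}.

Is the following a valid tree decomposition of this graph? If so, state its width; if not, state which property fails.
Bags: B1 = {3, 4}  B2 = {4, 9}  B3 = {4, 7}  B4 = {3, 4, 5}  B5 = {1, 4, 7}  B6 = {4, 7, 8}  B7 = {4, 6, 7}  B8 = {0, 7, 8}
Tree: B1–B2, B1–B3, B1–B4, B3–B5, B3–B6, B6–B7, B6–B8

No — vertex 2 appears in no bag.

A tree decomposition must satisfy three properties: every vertex lies in some bag; for every edge, both endpoints lie together in some bag; and for every vertex, the bags containing it form a connected subtree. Here vertex 2 appears in no bag, so the decomposition is invalid.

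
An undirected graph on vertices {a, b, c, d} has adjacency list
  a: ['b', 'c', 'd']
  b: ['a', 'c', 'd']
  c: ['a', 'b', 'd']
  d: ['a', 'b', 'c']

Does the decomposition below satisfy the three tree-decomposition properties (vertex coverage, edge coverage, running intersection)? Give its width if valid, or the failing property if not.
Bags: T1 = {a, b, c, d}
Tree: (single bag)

Yes; width 3.

Every vertex of G appears in some bag (union = {a, b, c, d}); every edge is covered by a bag; and for each vertex v the set of bags containing v is connected in the bag tree. The decomposition is therefore valid. The largest bag has 4 vertices, so the width is 3.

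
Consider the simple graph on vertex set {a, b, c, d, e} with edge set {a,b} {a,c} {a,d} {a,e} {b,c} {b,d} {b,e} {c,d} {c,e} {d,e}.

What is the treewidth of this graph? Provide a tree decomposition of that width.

A single bag containing all 5 vertices is trivially a valid decomposition of width 4. Conversely, {a, b, c, d, e} is a clique of size 5, and the vertices of any clique must share a bag in every tree decomposition; so some bag has ≥ 5 vertices and tw(G) ≥ 4. Therefore the treewidth is 4.

Treewidth 4.
One optimal decomposition is:
Bags: B1 = {a, b, c, d, e}
Tree: (single bag)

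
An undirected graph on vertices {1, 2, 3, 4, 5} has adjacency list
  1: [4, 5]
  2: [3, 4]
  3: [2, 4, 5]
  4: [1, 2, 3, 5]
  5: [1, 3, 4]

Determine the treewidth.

2

A width-2 tree decomposition is:
Bags: B1 = {1, 4, 5}  B2 = {3, 4, 5}  B3 = {2, 3, 4}
Tree: B1–B2, B2–B3
The largest bag has 3 vertices, giving width 2; this decomposition certifies tw(G) ≤ 2. Conversely, {1, 4, 5} is a clique of size 3, and the vertices of any clique must share a bag in every tree decomposition; so some bag has ≥ 3 vertices and tw(G) ≥ 2. Hence tw(G) = 2 exactly.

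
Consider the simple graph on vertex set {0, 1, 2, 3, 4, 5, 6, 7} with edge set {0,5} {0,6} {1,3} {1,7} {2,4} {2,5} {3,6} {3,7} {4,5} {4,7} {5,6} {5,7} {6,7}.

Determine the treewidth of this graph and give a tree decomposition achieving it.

Every bag has size at most 3, so the width is 3 − 1 = 2 and tw(G) ≤ 2. Conversely, {1, 3, 7} is a clique of size 3, and the vertices of any clique must share a bag in every tree decomposition; so some bag has ≥ 3 vertices and tw(G) ≥ 2. Hence tw(G) = 2 exactly.

Treewidth 2.
One such decomposition:
Bags: B1 = {0, 5, 6}  B2 = {5, 6, 7}  B3 = {3, 6, 7}  B4 = {4, 5, 7}  B5 = {1, 3, 7}  B6 = {2, 4, 5}
Tree: B1–B2, B2–B3, B2–B4, B3–B5, B4–B6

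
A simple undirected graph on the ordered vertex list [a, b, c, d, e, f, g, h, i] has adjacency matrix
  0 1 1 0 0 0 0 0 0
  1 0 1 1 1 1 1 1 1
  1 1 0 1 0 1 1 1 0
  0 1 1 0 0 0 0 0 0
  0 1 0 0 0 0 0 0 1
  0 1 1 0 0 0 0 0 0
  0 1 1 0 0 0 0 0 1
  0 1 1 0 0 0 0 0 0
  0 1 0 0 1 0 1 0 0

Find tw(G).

A width-2 tree decomposition is:
Bags: B1 = {b, c, g}  B2 = {b, g, i}  B3 = {a, b, c}  B4 = {b, c, h}  B5 = {b, c, d}  B6 = {b, c, f}  B7 = {b, e, i}
Tree: B1–B2, B1–B3, B3–B4, B1–B5, B3–B6, B2–B7
Each bag holds 3 vertices, so the decomposition has width 2, which upper-bounds the treewidth. On the other hand G contains the 3-clique {b, e, i}. A clique must lie in a single bag of any decomposition, so no decomposition can have width below 2. The upper and lower bounds meet at 2, so that is the treewidth.

2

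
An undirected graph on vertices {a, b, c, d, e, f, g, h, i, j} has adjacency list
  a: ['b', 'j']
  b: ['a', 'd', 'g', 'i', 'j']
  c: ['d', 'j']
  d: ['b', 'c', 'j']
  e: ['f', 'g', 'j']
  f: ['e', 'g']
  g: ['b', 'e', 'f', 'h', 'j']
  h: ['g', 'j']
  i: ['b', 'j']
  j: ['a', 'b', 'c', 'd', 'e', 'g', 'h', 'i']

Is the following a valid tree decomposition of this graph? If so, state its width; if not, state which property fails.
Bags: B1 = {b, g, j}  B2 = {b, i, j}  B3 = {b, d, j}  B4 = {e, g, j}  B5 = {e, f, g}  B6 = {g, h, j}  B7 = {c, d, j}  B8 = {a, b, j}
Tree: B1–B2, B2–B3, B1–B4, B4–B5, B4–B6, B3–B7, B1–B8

Vertex coverage: the bags together contain {a, b, c, d, e, f, g, h, i, j}, the full vertex set. Edge coverage: each edge of G has both endpoints in at least one bag. Running intersection: for every vertex, the bags containing it form a connected subtree. All three properties hold, so this is a valid tree decomposition of width max|bag| − 1 = 2, and hence tw(G) ≤ 2.

Yes; width 2.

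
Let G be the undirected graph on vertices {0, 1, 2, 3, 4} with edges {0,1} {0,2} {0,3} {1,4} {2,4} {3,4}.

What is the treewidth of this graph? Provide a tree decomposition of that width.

Treewidth 2.
One optimal decomposition is:
Bags: B1 = {0, 2, 4}  B2 = {0, 1, 4}  B3 = {0, 3, 4}
Tree: B1–B2, B2–B3

Each bag holds 3 vertices, so the decomposition has width 2, which upper-bounds the treewidth. For the lower bound, G contains the cycle 0–2–4–1–0, so G is not a forest; only forests have treewidth ≤ 1, hence tw(G) ≥ 2. Combining the bounds, tw(G) = 2.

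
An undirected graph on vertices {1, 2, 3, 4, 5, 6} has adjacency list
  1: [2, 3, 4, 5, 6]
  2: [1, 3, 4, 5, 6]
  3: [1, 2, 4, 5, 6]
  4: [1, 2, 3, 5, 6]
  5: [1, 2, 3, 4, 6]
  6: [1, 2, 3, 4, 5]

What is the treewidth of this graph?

A width-5 tree decomposition is:
Bags: B1 = {1, 2, 3, 4, 5, 6}
Tree: (single bag)
With just one bag of size 6, the width is 6 − 1 = 5, so tw(G) ≤ 5. Conversely, {1, 2, 3, 4, 5, 6} is a clique of size 6, and the vertices of any clique must share a bag in every tree decomposition; so some bag has ≥ 6 vertices and tw(G) ≥ 5. Combining the bounds, tw(G) = 5.

5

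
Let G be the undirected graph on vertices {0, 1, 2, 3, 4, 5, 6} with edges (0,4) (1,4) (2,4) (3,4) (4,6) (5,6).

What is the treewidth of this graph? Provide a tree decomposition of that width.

Each bag holds 2 vertices, so the decomposition has width 1, which upper-bounds the treewidth. Since G has at least one edge (e.g. 6–4), it is not an edgeless graph, so tw(G) ≥ 1. The upper and lower bounds meet at 1, so that is the treewidth.

Treewidth 1.
Bags: B1 = {4, 6}  B2 = {5, 6}  B3 = {3, 4}  B4 = {0, 4}  B5 = {1, 4}  B6 = {2, 4}
Tree: B1–B2, B1–B3, B3–B4, B4–B5, B4–B6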